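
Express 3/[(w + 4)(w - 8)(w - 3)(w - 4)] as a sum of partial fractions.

Using Heaviside cover-up: (-1/224)/(w + 4) + (1/80)/(w - 8) + (3/35)/(w - 3) - (3/32)/(w - 4)


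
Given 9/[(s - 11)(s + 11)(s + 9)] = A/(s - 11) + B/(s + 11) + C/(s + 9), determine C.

Cover-up at s = -9: C = 9/[(-9 - 11)(-9 + 11)] = 9/[(-20)(2)] = -9/40


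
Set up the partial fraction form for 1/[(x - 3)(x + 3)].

Distinct linear factors: α/(x - 3) + β/(x + 3)


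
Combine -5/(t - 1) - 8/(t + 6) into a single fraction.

Common denominator (t - 1)(t + 6). Numerator: -5(t + 6) - 8(t - 1) = (-5t - 30) - (8t - 8) = -13t - 22
Result: (-13t - 22)/[(t - 1)(t + 6)]


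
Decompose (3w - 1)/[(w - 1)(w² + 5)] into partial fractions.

At w=1: A = (3·1 - 1)/(1² + 5) = 1/3. B = -A = -1/3, C = 3 - 1·A = 8/3
Result: (1/3)/(w - 1) - ((1/3)w - 8/3)/(w² + 5)


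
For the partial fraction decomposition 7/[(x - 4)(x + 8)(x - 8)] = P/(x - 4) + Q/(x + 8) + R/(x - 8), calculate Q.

Cover-up at x = -8: Q = 7/[(-8 - 4)(-8 - 8)] = 7/[(-12)(-16)] = 7/192


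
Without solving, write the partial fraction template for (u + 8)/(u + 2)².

Repeated linear factor: A/(u + 2) + B/(u + 2)²


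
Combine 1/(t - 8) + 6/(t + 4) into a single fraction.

Common denominator (t - 8)(t + 4). Numerator: 1(t + 4) + 6(t - 8) = (t + 4) + (6t - 48) = 7t - 44
Result: (7t - 44)/[(t - 8)(t + 4)]


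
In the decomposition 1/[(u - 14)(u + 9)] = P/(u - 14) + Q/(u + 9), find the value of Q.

Cover-up at u = -9: Q = 1/(-9 - 14) = -1/23


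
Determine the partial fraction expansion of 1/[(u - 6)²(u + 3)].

Cover-up at u=-3: R = 1/(-3 - 6)² = 1/81. Cover-up at u=6: Q = 1/(6 + 3) = 1/9. Comparing u² coeff: P = -R = -1/81
Result: (-1/81)/(u - 6) + (1/9)/(u - 6)² + (1/81)/(u + 3)


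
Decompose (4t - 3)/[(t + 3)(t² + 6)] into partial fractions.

At t=-3: P = (4·(-3) - 3)/((-3)² + 6) = -1. Q = -P = 1, R = 4 - (-3)·P = 1
Result: -1/(t + 3) + (t + 1)/(t² + 6)


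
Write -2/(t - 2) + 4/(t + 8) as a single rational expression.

Common denominator (t - 2)(t + 8). Numerator: -2(t + 8) + 4(t - 2) = (-2t - 16) + (4t - 8) = 2t - 24
Result: (2t - 24)/[(t - 2)(t + 8)]


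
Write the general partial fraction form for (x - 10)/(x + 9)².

Repeated linear factor: A/(x + 9) + B/(x + 9)²


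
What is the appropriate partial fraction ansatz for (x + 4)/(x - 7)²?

Repeated linear factor: A/(x - 7) + B/(x - 7)²


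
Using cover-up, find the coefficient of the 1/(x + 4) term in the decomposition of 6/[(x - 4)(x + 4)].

Cover (x + 4), set x=-4: 6/((x - 4) at x=-4) = 6/(-8) = -3/4


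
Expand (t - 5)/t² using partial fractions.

(t - 5) = Pt + Q. At t = 0: Q = 1·0 - 5 = -5. Coeff of t: P = 1
Result: 1/t - 5/t²


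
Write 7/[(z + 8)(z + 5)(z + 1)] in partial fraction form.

Using cover-up method: α = 1/3, β = -7/12, γ = 1/4
Result: (1/3)/(z + 8) - (7/12)/(z + 5) + (1/4)/(z + 1)


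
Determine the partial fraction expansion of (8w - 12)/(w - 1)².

(8w - 12) = A(w - 1) + B. At w = 1: B = 8·1 - 12 = -4. Coeff of w: A = 8
Result: 8/(w - 1) - 4/(w - 1)²


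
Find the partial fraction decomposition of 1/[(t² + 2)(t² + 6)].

Coefficient matching gives α = γ = 0, β = 1/(6-2) = 1/4, δ = -β = -1/4
Result: (1/4)/(t² + 2) - (1/4)/(t² + 6)


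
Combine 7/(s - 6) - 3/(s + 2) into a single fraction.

Common denominator (s - 6)(s + 2). Numerator: 7(s + 2) - 3(s - 6) = (7s + 14) - (3s - 18) = 4s + 32
Result: (4s + 32)/[(s - 6)(s + 2)]


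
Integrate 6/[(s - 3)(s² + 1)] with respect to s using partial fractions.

Cover-up at s=3: P = 6/(3²+1) = 3/5. Coeff matching: Q = -3/5, R = -9/5. Decomposition: (3/5)/(s - 3) - ((3/5)s + 9/5)/(s² + 1). Integrate: linear → ln, quadratic → (1/2)ln + arctan: (3/5) ln|(s - 3)| - (3/10) ln(s² + 1) - (9/5) arctan(s) + C


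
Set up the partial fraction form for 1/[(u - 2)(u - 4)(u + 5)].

Three distinct linear factors: P/(u - 2) + Q/(u - 4) + R/(u + 5)


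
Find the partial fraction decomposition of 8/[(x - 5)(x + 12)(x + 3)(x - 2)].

Using Heaviside cover-up: (1/51)/(x - 5) - (4/1071)/(x + 12) + (1/45)/(x + 3) - (4/105)/(x - 2)


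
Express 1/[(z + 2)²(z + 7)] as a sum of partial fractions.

Cover-up at z=-7: R = 1/(-7 + 2)² = 1/25. Cover-up at z=-2: Q = 1/(-2 + 7) = 1/5. Comparing z² coeff: P = -R = -1/25
Result: (-1/25)/(z + 2) + (1/5)/(z + 2)² + (1/25)/(z + 7)


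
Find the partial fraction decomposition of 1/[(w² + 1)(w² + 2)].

Coefficient matching gives α = γ = 0, β = 1/(2-1) = 1, δ = -β = -1
Result: 1/(w² + 1) - 1/(w² + 2)


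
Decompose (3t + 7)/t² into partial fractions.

(3t + 7) = At + B. At t = 0: B = 3·0 + 7 = 7. Coeff of t: A = 3
Result: 3/t + 7/t²


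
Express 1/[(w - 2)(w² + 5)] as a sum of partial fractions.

Cover-up at w = 2: A = 1/(2² + 5) = 1/9. Then B = -A = -1/9, C = -A·(0 + 2) = -2/9
Result: (1/9)/(w - 2) - ((1/9)w + 2/9)/(w² + 5)


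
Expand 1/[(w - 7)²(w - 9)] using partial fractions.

Cover-up at w=9: γ = 1/(9 - 7)² = 1/4. Cover-up at w=7: β = 1/(7 - 9) = -1/2. Comparing w² coeff: α = -γ = -1/4
Result: (-1/4)/(w - 7) - (1/2)/(w - 7)² + (1/4)/(w - 9)


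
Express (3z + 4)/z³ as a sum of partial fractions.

(3z + 4) = Az² + Bz + C. At z = 0: C = 3·0 + 4 = 4. Coefficients: A = 0, B = 3
Result: 3/z² + 4/z³


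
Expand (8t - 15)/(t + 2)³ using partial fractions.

(8t - 15) = α(t + 2)² + β(t + 2) + γ. At t = -2: γ = 8·(-2) - 15 = -31. Coefficients: α = 0, β = 8
Result: 8/(t + 2)² - 31/(t + 2)³


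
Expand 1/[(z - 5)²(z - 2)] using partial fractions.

Cover-up at z=2: C = 1/(2 - 5)² = 1/9. Cover-up at z=5: B = 1/(5 - 2) = 1/3. Comparing z² coeff: A = -C = -1/9
Result: (-1/9)/(z - 5) + (1/3)/(z - 5)² + (1/9)/(z - 2)


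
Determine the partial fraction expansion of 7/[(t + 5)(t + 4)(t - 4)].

Using cover-up method: A = 7/9, B = -7/8, C = 7/72
Result: (7/9)/(t + 5) - (7/8)/(t + 4) + (7/72)/(t - 4)


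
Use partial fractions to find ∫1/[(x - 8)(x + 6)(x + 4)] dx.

Cover-up: A = 1/168, B = 1/28, C = -1/24. Decomposition: (1/168)/(x - 8) + (1/28)/(x + 6) - (1/24)/(x + 4). Integrate each term: (1/168) ln|(x - 8)| + (1/28) ln|(x + 6)| - (1/24) ln|(x + 4)| + C


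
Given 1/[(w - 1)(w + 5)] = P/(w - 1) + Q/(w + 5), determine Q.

Cover-up at w = -5: Q = 1/(-5 - 1) = -1/6


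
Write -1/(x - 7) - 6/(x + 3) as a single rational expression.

Common denominator (x - 7)(x + 3). Numerator: -1(x + 3) - 6(x - 7) = (-x - 3) - (6x - 42) = -7x + 39
Result: (-7x + 39)/[(x - 7)(x + 3)]


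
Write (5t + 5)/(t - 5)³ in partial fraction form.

(5t + 5) = α(t - 5)² + β(t - 5) + γ. At t = 5: γ = 5·5 + 5 = 30. Coefficients: α = 0, β = 5
Result: 5/(t - 5)² + 30/(t - 5)³


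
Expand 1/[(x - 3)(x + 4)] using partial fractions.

1/(x - 3)(x + 4) = A/(x - 3) + B/(x + 4). A = 1/(3 + 4) = 1/7, B = 1/(-4 - 3) = -1/7
Result: (1/7)/(x - 3) - (1/7)/(x + 4)


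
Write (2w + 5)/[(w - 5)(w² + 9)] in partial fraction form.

At w=5: A = (2·5 + 5)/(5² + 9) = 15/34. B = -A = -15/34, C = 2 - 5·A = -7/34
Result: (15/34)/(w - 5) - ((15/34)w + 7/34)/(w² + 9)


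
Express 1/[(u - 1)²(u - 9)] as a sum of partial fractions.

Cover-up at u=9: C = 1/(9 - 1)² = 1/64. Cover-up at u=1: B = 1/(1 - 9) = -1/8. Comparing u² coeff: A = -C = -1/64
Result: (-1/64)/(u - 1) - (1/8)/(u - 1)² + (1/64)/(u - 9)


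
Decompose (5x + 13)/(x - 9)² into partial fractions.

(5x + 13) = α(x - 9) + β. At x = 9: β = 5·9 + 13 = 58. Coeff of x: α = 5
Result: 5/(x - 9) + 58/(x - 9)²


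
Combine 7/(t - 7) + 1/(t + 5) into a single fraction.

Common denominator (t - 7)(t + 5). Numerator: 7(t + 5) + 1(t - 7) = (7t + 35) + (t - 7) = 8t + 28
Result: (8t + 28)/[(t - 7)(t + 5)]


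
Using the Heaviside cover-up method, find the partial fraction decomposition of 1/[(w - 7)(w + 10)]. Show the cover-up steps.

Cover (w - 7): set w=7, get P = 1/(7 + 10) = 1/17. Cover (w + 10): set w=-10, get Q = 1/(-10 - 7) = -1/17.
Result: (1/17)/(w - 7) - (1/17)/(w + 10)


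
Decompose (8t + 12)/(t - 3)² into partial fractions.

(8t + 12) = α(t - 3) + β. At t = 3: β = 8·3 + 12 = 36. Coeff of t: α = 8
Result: 8/(t - 3) + 36/(t - 3)²


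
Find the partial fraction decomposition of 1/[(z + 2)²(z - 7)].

Cover-up at z=7: C = 1/(7 + 2)² = 1/81. Cover-up at z=-2: B = 1/(-2 - 7) = -1/9. Comparing z² coeff: A = -C = -1/81
Result: (-1/81)/(z + 2) - (1/9)/(z + 2)² + (1/81)/(z - 7)


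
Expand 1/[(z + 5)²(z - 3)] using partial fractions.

Cover-up at z=3: γ = 1/(3 + 5)² = 1/64. Cover-up at z=-5: β = 1/(-5 - 3) = -1/8. Comparing z² coeff: α = -γ = -1/64
Result: (-1/64)/(z + 5) - (1/8)/(z + 5)² + (1/64)/(z - 3)


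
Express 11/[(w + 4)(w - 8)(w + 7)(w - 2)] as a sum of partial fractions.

Using Heaviside cover-up: (11/216)/(w + 4) + (11/1080)/(w - 8) - (11/405)/(w + 7) - (11/324)/(w - 2)


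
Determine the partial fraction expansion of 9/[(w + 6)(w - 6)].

9/(w + 6)(w - 6) = α/(w + 6) + β/(w - 6). α = 9/(-6 - 6) = -3/4, β = 9/(6 + 6) = 3/4
Result: (-3/4)/(w + 6) + (3/4)/(w - 6)


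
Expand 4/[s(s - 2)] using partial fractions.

4/s(s - 2) = P/s + Q/(s - 2). P = 4/(0 - 2) = -2, Q = 4/(2 - 0) = 2
Result: -2/s + 2/(s - 2)


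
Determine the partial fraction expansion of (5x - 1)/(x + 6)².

(5x - 1) = P(x + 6) + Q. At x = -6: Q = 5·(-6) - 1 = -31. Coeff of x: P = 5
Result: 5/(x + 6) - 31/(x + 6)²


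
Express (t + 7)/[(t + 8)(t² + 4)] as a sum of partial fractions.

At t=-8: A = (1·(-8) + 7)/((-8)² + 4) = -1/68. B = -A = 1/68, C = 1 - (-8)·A = 15/17
Result: (-1/68)/(t + 8) + ((1/68)t + 15/17)/(t² + 4)


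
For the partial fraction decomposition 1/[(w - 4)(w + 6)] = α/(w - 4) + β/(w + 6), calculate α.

Cover-up at w = 4: α = 1/(4 + 6) = 1/10


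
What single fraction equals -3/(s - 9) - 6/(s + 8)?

Common denominator (s - 9)(s + 8). Numerator: -3(s + 8) - 6(s - 9) = (-3s - 24) - (6s - 54) = -9s + 30
Result: (-9s + 30)/[(s - 9)(s + 8)]


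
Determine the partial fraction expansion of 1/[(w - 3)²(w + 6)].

Cover-up at w=-6: C = 1/(-6 - 3)² = 1/81. Cover-up at w=3: B = 1/(3 + 6) = 1/9. Comparing w² coeff: A = -C = -1/81
Result: (-1/81)/(w - 3) + (1/9)/(w - 3)² + (1/81)/(w + 6)


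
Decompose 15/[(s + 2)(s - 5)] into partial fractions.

15/(s + 2)(s - 5) = P/(s + 2) + Q/(s - 5). P = 15/(-2 - 5) = -15/7, Q = 15/(5 + 2) = 15/7
Result: (-15/7)/(s + 2) + (15/7)/(s - 5)


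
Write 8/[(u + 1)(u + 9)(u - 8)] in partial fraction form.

Using cover-up method: P = -1/9, Q = 1/17, R = 8/153
Result: (-1/9)/(u + 1) + (1/17)/(u + 9) + (8/153)/(u - 8)


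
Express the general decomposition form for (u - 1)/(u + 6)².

Repeated linear factor: A/(u + 6) + B/(u + 6)²


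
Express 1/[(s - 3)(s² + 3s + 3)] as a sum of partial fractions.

Cover-up at s = 3: P = 1/(3² + 3·3 + 3) = 1/21. Then Q = -P = -1/21, R = -P·(3 + 3) = -2/7
Result: (1/21)/(s - 3) - ((1/21)s + 2/7)/(s² + 3s + 3)


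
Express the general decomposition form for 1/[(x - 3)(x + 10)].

Distinct linear factors: A/(x - 3) + B/(x + 10)


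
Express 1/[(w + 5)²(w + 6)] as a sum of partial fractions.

Cover-up at w=-6: R = 1/(-6 + 5)² = 1. Cover-up at w=-5: Q = 1/(-5 + 6) = 1. Comparing w² coeff: P = -R = -1
Result: -1/(w + 5) + 1/(w + 5)² + 1/(w + 6)


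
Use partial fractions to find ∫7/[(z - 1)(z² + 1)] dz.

Cover-up at z=1: A = 7/(1²+1) = 7/2. Coeff matching: B = -7/2, C = -7/2. Decomposition: (7/2)/(z - 1) - ((7/2)z + 7/2)/(z² + 1). Integrate: linear → ln, quadratic → (1/2)ln + arctan: (7/2) ln|(z - 1)| - (7/4) ln(z² + 1) - (7/2) arctan(z) + C


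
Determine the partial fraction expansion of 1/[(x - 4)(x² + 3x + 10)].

Cover-up at x = 4: P = 1/(4² + 3·4 + 10) = 1/38. Then Q = -P = -1/38, R = -P·(3 + 4) = -7/38
Result: (1/38)/(x - 4) - ((1/38)x + 7/38)/(x² + 3x + 10)


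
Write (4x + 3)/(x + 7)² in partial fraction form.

(4x + 3) = P(x + 7) + Q. At x = -7: Q = 4·(-7) + 3 = -25. Coeff of x: P = 4
Result: 4/(x + 7) - 25/(x + 7)²


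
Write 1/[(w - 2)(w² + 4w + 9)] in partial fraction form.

Cover-up at w = 2: P = 1/(2² + 4·2 + 9) = 1/21. Then Q = -P = -1/21, R = -P·(4 + 2) = -2/7
Result: (1/21)/(w - 2) - ((1/21)w + 2/7)/(w² + 4w + 9)


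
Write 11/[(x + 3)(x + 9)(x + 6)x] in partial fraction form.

Using Heaviside cover-up: (-11/54)/(x + 3) - (11/162)/(x + 9) + (11/54)/(x + 6) + (11/162)/x


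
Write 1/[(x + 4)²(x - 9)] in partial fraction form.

Cover-up at x=9: γ = 1/(9 + 4)² = 1/169. Cover-up at x=-4: β = 1/(-4 - 9) = -1/13. Comparing x² coeff: α = -γ = -1/169
Result: (-1/169)/(x + 4) - (1/13)/(x + 4)² + (1/169)/(x - 9)


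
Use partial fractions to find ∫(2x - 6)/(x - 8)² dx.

Decompose: A = 2, B = 2·8 - 6 = 10, so (2x - 6)/(x - 8)² = 2/(x - 8) + 10/(x - 8)². Integrate: ∫ A/(x - 8) dx = 2 ln|(x - 8)|; ∫ B/(x - 8)² dx = -10/(x - 8). Sum: 2 ln|(x - 8)| - 10/(x - 8) + C


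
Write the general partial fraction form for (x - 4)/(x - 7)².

Repeated linear factor: A/(x - 7) + B/(x - 7)²


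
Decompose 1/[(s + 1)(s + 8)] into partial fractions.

1/(s + 1)(s + 8) = α/(s + 1) + β/(s + 8). α = 1/(-1 + 8) = 1/7, β = 1/(-8 + 1) = -1/7
Result: (1/7)/(s + 1) - (1/7)/(s + 8)


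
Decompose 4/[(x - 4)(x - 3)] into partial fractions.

4/(x - 4)(x - 3) = A/(x - 4) + B/(x - 3). A = 4/(4 - 3) = 4, B = 4/(3 - 4) = -4
Result: 4/(x - 4) - 4/(x - 3)


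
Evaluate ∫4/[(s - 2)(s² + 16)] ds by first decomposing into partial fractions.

Cover-up at s=2: P = 4/(2²+16) = 1/5. Coeff matching: Q = -1/5, R = -2/5. Decomposition: (1/5)/(s - 2) - ((1/5)s + 2/5)/(s² + 16). Integrate: linear → ln, quadratic → (1/2)ln + arctan: (1/5) ln|(s - 2)| - (1/10) ln(s² + 16) - (1/10) arctan(s/4) + C


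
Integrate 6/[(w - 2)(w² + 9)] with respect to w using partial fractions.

Cover-up at w=2: α = 6/(2²+9) = 6/13. Coeff matching: β = -6/13, γ = -12/13. Decomposition: (6/13)/(w - 2) - ((6/13)w + 12/13)/(w² + 9). Integrate: linear → ln, quadratic → (1/2)ln + arctan: (6/13) ln|(w - 2)| - (3/13) ln(w² + 9) - (4/13) arctan(w/3) + C


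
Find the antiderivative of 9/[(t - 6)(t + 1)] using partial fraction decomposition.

Decompose: 9/[(t - 6)(t + 1)] = (9/7)/(t - 6) - (9/7)/(t + 1). Integrate each term: (9/7) ln|(t - 6)| - (9/7) ln|(t + 1)| + C


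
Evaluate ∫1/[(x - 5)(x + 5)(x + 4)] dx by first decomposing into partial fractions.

Cover-up: P = 1/90, Q = 1/10, R = -1/9. Decomposition: (1/90)/(x - 5) + (1/10)/(x + 5) - (1/9)/(x + 4). Integrate each term: (1/90) ln|(x - 5)| + (1/10) ln|(x + 5)| - (1/9) ln|(x + 4)| + C


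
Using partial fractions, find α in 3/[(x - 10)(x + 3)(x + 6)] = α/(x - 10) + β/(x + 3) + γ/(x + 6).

Cover-up at x = 10: α = 3/[(10 + 3)(10 + 6)] = 3/[(13)(16)] = 3/208


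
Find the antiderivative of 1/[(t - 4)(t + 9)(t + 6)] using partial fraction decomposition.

Cover-up: α = 1/130, β = 1/39, γ = -1/30. Decomposition: (1/130)/(t - 4) + (1/39)/(t + 9) - (1/30)/(t + 6). Integrate each term: (1/130) ln|(t - 4)| + (1/39) ln|(t + 9)| - (1/30) ln|(t + 6)| + C


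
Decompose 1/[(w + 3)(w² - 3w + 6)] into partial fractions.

Cover-up at w = -3: A = 1/((-3)² - 3·(-3) + 6) = 1/24. Then B = -A = -1/24, C = -A·(-3 - 3) = 1/4
Result: (1/24)/(w + 3) - ((1/24)w - 1/4)/(w² - 3w + 6)


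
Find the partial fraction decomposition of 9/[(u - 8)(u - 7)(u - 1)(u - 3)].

Using Heaviside cover-up: (9/35)/(u - 8) - (3/8)/(u - 7) - (3/28)/(u - 1) + (9/40)/(u - 3)


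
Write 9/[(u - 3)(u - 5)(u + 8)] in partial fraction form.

Using cover-up method: A = -9/22, B = 9/26, C = 9/143
Result: (-9/22)/(u - 3) + (9/26)/(u - 5) + (9/143)/(u + 8)


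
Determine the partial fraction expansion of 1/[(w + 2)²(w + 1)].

Cover-up at w=-1: γ = 1/(-1 + 2)² = 1. Cover-up at w=-2: β = 1/(-2 + 1) = -1. Comparing w² coeff: α = -γ = -1
Result: -1/(w + 2) - 1/(w + 2)² + 1/(w + 1)


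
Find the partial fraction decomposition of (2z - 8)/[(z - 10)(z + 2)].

At z=10: A = (2·10 - 8)/(10 + 2) = 1. At z=-2: B = (2·(-2) - 8)/(-2 - 10) = 1
Result: 1/(z - 10) + 1/(z + 2)


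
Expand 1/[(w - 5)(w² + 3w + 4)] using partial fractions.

Cover-up at w = 5: A = 1/(5² + 3·5 + 4) = 1/44. Then B = -A = -1/44, C = -A·(3 + 5) = -2/11
Result: (1/44)/(w - 5) - ((1/44)w + 2/11)/(w² + 3w + 4)


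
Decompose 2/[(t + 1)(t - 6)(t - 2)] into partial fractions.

Using cover-up method: α = 2/21, β = 1/14, γ = -1/6
Result: (2/21)/(t + 1) + (1/14)/(t - 6) - (1/6)/(t - 2)


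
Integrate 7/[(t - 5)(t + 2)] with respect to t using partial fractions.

Decompose: 7/[(t - 5)(t + 2)] = 1/(t - 5) - 1/(t + 2). Integrate each term: ln|(t - 5)| - ln|(t + 2)| + C


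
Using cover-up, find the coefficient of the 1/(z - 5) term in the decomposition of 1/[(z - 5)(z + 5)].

Cover (z - 5), set z=5: 1/((z + 5) at z=5) = 1/(10) = 1/10


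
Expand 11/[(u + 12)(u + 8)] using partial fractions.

11/(u + 12)(u + 8) = α/(u + 12) + β/(u + 8). α = 11/(-12 + 8) = -11/4, β = 11/(-8 + 12) = 11/4
Result: (-11/4)/(u + 12) + (11/4)/(u + 8)


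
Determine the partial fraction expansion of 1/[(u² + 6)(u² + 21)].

Coefficient matching gives α = γ = 0, β = 1/(21-6) = 1/15, δ = -β = -1/15
Result: (1/15)/(u² + 6) - (1/15)/(u² + 21)


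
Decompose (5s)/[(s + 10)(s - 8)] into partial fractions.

At s=-10: P = (5·(-10) + 0)/(-10 - 8) = 25/9. At s=8: Q = (5·8 + 0)/(8 + 10) = 20/9
Result: (25/9)/(s + 10) + (20/9)/(s - 8)


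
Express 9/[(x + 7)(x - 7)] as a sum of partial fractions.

9/(x + 7)(x - 7) = P/(x + 7) + Q/(x - 7). P = 9/(-7 - 7) = -9/14, Q = 9/(7 + 7) = 9/14
Result: (-9/14)/(x + 7) + (9/14)/(x - 7)


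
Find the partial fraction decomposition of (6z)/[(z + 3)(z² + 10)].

At z=-3: P = (6·(-3) + 0)/((-3)² + 10) = -18/19. Q = -P = 18/19, R = 6 - (-3)·P = 60/19
Result: (-18/19)/(z + 3) + ((18/19)z + 60/19)/(z² + 10)


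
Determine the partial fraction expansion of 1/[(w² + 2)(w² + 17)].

Coefficient matching gives P = R = 0, Q = 1/(17-2) = 1/15, S = -Q = -1/15
Result: (1/15)/(w² + 2) - (1/15)/(w² + 17)


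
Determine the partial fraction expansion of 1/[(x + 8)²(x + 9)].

Cover-up at x=-9: R = 1/(-9 + 8)² = 1. Cover-up at x=-8: Q = 1/(-8 + 9) = 1. Comparing x² coeff: P = -R = -1
Result: -1/(x + 8) + 1/(x + 8)² + 1/(x + 9)


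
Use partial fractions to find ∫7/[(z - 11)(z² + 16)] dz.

Cover-up at z=11: P = 7/(11²+16) = 7/137. Coeff matching: Q = -7/137, R = -77/137. Decomposition: (7/137)/(z - 11) - ((7/137)z + 77/137)/(z² + 16). Integrate: linear → ln, quadratic → (1/2)ln + arctan: (7/137) ln|(z - 11)| - (7/274) ln(z² + 16) - (77/548) arctan(z/4) + C


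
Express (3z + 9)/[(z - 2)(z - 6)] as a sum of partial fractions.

At z=2: P = (3·2 + 9)/(2 - 6) = -15/4. At z=6: Q = (3·6 + 9)/(6 - 2) = 27/4
Result: (-15/4)/(z - 2) + (27/4)/(z - 6)


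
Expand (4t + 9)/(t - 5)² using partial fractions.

(4t + 9) = A(t - 5) + B. At t = 5: B = 4·5 + 9 = 29. Coeff of t: A = 4
Result: 4/(t - 5) + 29/(t - 5)²


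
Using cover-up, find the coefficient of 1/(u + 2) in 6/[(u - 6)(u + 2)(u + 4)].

Cover (u + 2), set u=-2: 6/[(-2 - 6)(-2 + 4)] = -3/8


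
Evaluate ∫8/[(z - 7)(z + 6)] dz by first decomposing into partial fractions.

Decompose: 8/[(z - 7)(z + 6)] = (8/13)/(z - 7) - (8/13)/(z + 6). Integrate each term: (8/13) ln|(z - 7)| - (8/13) ln|(z + 6)| + C


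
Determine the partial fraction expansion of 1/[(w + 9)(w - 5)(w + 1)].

Using cover-up method: A = 1/112, B = 1/84, C = -1/48
Result: (1/112)/(w + 9) + (1/84)/(w - 5) - (1/48)/(w + 1)


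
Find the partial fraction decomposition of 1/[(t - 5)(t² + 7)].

Cover-up at t = 5: α = 1/(5² + 7) = 1/32. Then β = -α = -1/32, γ = -α·(0 + 5) = -5/32
Result: (1/32)/(t - 5) - ((1/32)t + 5/32)/(t² + 7)


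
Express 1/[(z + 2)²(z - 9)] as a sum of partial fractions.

Cover-up at z=9: γ = 1/(9 + 2)² = 1/121. Cover-up at z=-2: β = 1/(-2 - 9) = -1/11. Comparing z² coeff: α = -γ = -1/121
Result: (-1/121)/(z + 2) - (1/11)/(z + 2)² + (1/121)/(z - 9)


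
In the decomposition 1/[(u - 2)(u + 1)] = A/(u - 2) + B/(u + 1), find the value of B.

Cover-up at u = -1: B = 1/(-1 - 2) = -1/3


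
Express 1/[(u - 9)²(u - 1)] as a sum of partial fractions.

Cover-up at u=1: C = 1/(1 - 9)² = 1/64. Cover-up at u=9: B = 1/(9 - 1) = 1/8. Comparing u² coeff: A = -C = -1/64
Result: (-1/64)/(u - 9) + (1/8)/(u - 9)² + (1/64)/(u - 1)


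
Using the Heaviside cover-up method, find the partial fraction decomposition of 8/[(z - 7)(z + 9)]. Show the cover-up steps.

Cover (z - 7): set z=7, get A = 8/(7 + 9) = 1/2. Cover (z + 9): set z=-9, get B = 8/(-9 - 7) = -1/2.
Result: (1/2)/(z - 7) - (1/2)/(z + 9)


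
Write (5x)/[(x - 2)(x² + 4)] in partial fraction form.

At x=2: A = (5·2 + 0)/(2² + 4) = 5/4. B = -A = -5/4, C = 5 - 2·A = 5/2
Result: (5/4)/(x - 2) - ((5/4)x - 5/2)/(x² + 4)


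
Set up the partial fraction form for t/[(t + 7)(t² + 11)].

Linear + irreducible quadratic: A/(t + 7) + (Bt + C)/(t² + 11)


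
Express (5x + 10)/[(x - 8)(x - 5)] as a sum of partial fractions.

At x=8: A = (5·8 + 10)/(8 - 5) = 50/3. At x=5: B = (5·5 + 10)/(5 - 8) = -35/3
Result: (50/3)/(x - 8) - (35/3)/(x - 5)


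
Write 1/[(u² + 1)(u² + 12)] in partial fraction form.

Coefficient matching gives A = C = 0, B = 1/(12-1) = 1/11, D = -B = -1/11
Result: (1/11)/(u² + 1) - (1/11)/(u² + 12)


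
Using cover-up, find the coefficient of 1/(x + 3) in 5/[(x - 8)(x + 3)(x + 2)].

Cover (x + 3), set x=-3: 5/[(-3 - 8)(-3 + 2)] = 5/11


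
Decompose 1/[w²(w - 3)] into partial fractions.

Cover-up at w=3: γ = 1/(3 - 0)² = 1/9. Cover-up at w=0: β = 1/(0 - 3) = -1/3. Comparing w² coeff: α = -γ = -1/9
Result: (-1/9)/w - (1/3)/w² + (1/9)/(w - 3)


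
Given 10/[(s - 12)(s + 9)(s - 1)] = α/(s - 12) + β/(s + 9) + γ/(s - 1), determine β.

Cover-up at s = -9: β = 10/[(-9 - 12)(-9 - 1)] = 10/[(-21)(-10)] = 10/210 = 1/21


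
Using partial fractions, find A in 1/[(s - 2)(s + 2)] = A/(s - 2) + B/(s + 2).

Cover-up at s = 2: A = 1/(2 + 2) = 1/4


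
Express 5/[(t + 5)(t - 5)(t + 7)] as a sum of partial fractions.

Using cover-up method: α = -1/4, β = 1/24, γ = 5/24
Result: (-1/4)/(t + 5) + (1/24)/(t - 5) + (5/24)/(t + 7)


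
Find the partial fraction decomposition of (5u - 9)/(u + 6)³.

(5u - 9) = A(u + 6)² + B(u + 6) + C. At u = -6: C = 5·(-6) - 9 = -39. Coefficients: A = 0, B = 5
Result: 5/(u + 6)² - 39/(u + 6)³


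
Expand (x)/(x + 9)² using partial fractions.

(x) = P(x + 9) + Q. At x = -9: Q = 1·(-9) + 0 = -9. Coeff of x: P = 1
Result: 1/(x + 9) - 9/(x + 9)²


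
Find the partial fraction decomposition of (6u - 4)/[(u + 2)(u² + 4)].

At u=-2: A = (6·(-2) - 4)/((-2)² + 4) = -2. B = -A = 2, C = 6 - (-2)·A = 2
Result: -2/(u + 2) + (2u + 2)/(u² + 4)


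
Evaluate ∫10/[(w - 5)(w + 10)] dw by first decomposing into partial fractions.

Decompose: 10/[(w - 5)(w + 10)] = (2/3)/(w - 5) - (2/3)/(w + 10). Integrate each term: (2/3) ln|(w - 5)| - (2/3) ln|(w + 10)| + C


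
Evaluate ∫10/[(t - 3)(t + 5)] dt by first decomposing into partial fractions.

Decompose: 10/[(t - 3)(t + 5)] = (5/4)/(t - 3) - (5/4)/(t + 5). Integrate each term: (5/4) ln|(t - 3)| - (5/4) ln|(t + 5)| + C


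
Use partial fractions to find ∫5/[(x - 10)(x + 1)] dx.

Decompose: 5/[(x - 10)(x + 1)] = (5/11)/(x - 10) - (5/11)/(x + 1). Integrate each term: (5/11) ln|(x - 10)| - (5/11) ln|(x + 1)| + C


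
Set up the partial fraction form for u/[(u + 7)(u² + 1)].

Linear + irreducible quadratic: P/(u + 7) + (Qu + R)/(u² + 1)


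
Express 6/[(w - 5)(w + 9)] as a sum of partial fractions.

6/(w - 5)(w + 9) = α/(w - 5) + β/(w + 9). α = 6/(5 + 9) = 3/7, β = 6/(-9 - 5) = -3/7
Result: (3/7)/(w - 5) - (3/7)/(w + 9)


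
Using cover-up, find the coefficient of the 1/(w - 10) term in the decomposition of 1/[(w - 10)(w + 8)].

Cover (w - 10), set w=10: 1/((w + 8) at w=10) = 1/(18) = 1/18


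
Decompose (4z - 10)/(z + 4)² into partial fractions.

(4z - 10) = A(z + 4) + B. At z = -4: B = 4·(-4) - 10 = -26. Coeff of z: A = 4
Result: 4/(z + 4) - 26/(z + 4)²


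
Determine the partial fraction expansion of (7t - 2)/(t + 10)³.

(7t - 2) = α(t + 10)² + β(t + 10) + γ. At t = -10: γ = 7·(-10) - 2 = -72. Coefficients: α = 0, β = 7
Result: 7/(t + 10)² - 72/(t + 10)³


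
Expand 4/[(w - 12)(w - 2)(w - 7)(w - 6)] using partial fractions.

Using Heaviside cover-up: (1/75)/(w - 12) - (1/50)/(w - 2) - (4/25)/(w - 7) + (1/6)/(w - 6)


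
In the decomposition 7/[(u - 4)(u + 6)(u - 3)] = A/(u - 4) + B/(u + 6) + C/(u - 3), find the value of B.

Cover-up at u = -6: B = 7/[(-6 - 4)(-6 - 3)] = 7/[(-10)(-9)] = 7/90


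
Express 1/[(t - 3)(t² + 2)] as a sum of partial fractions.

Cover-up at t = 3: α = 1/(3² + 2) = 1/11. Then β = -α = -1/11, γ = -α·(0 + 3) = -3/11
Result: (1/11)/(t - 3) - ((1/11)t + 3/11)/(t² + 2)


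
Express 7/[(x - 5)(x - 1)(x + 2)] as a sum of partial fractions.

Using cover-up method: A = 1/4, B = -7/12, C = 1/3
Result: (1/4)/(x - 5) - (7/12)/(x - 1) + (1/3)/(x + 2)


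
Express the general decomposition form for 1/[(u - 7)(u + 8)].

Distinct linear factors: A/(u - 7) + B/(u + 8)


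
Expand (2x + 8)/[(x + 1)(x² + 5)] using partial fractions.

At x=-1: A = (2·(-1) + 8)/((-1)² + 5) = 1. B = -A = -1, C = 2 - (-1)·A = 3
Result: 1/(x + 1) - (x - 3)/(x² + 5)


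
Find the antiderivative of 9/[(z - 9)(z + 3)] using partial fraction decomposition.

Decompose: 9/[(z - 9)(z + 3)] = (3/4)/(z - 9) - (3/4)/(z + 3). Integrate each term: (3/4) ln|(z - 9)| - (3/4) ln|(z + 3)| + C


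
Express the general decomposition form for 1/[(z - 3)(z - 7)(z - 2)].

Three distinct linear factors: A/(z - 3) + B/(z - 7) + C/(z - 2)


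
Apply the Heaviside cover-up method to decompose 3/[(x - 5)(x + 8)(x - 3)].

Cover (x - 5), x=5: α = 3/[(5 + 8)(5 - 3)] = 3/26. Cover (x + 8), x=-8: β = 3/[(-8 - 5)(-8 - 3)] = 3/143. Cover (x - 3), x=3: γ = 3/[(3 - 5)(3 + 8)] = -3/22.
Result: (3/26)/(x - 5) + (3/143)/(x + 8) - (3/22)/(x - 3)


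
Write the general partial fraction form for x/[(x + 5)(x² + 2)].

Linear + irreducible quadratic: P/(x + 5) + (Qx + R)/(x² + 2)


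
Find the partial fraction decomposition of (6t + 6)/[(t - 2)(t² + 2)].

At t=2: α = (6·2 + 6)/(2² + 2) = 3. β = -α = -3, γ = 6 - 2·α = 0
Result: 3/(t - 2) - (3t)/(t² + 2)


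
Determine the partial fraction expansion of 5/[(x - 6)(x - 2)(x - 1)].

Using cover-up method: P = 1/4, Q = -5/4, R = 1
Result: (1/4)/(x - 6) - (5/4)/(x - 2) + 1/(x - 1)


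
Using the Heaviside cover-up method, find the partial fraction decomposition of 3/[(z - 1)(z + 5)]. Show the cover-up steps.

Cover (z - 1): set z=1, get P = 3/(1 + 5) = 1/2. Cover (z + 5): set z=-5, get Q = 3/(-5 - 1) = -1/2.
Result: (1/2)/(z - 1) - (1/2)/(z + 5)


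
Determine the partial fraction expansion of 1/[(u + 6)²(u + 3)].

Cover-up at u=-3: γ = 1/(-3 + 6)² = 1/9. Cover-up at u=-6: β = 1/(-6 + 3) = -1/3. Comparing u² coeff: α = -γ = -1/9
Result: (-1/9)/(u + 6) - (1/3)/(u + 6)² + (1/9)/(u + 3)


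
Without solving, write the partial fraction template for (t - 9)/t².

Repeated linear factor: α/t + β/t²


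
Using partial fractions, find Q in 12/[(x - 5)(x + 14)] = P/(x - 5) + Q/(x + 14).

Cover-up at x = -14: Q = 12/(-14 - 5) = -12/19


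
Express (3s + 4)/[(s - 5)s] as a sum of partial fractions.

At s=5: A = (3·5 + 4)/(5 - 0) = 19/5. At s=0: B = (3·0 + 4)/(0 - 5) = -4/5
Result: (19/5)/(s - 5) - (4/5)/s


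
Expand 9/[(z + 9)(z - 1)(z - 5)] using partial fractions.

Using cover-up method: P = 9/140, Q = -9/40, R = 9/56
Result: (9/140)/(z + 9) - (9/40)/(z - 1) + (9/56)/(z - 5)


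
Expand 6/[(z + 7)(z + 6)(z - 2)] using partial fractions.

Using cover-up method: α = 2/3, β = -3/4, γ = 1/12
Result: (2/3)/(z + 7) - (3/4)/(z + 6) + (1/12)/(z - 2)


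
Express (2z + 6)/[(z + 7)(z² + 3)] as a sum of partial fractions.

At z=-7: α = (2·(-7) + 6)/((-7)² + 3) = -2/13. β = -α = 2/13, γ = 2 - (-7)·α = 12/13
Result: (-2/13)/(z + 7) + ((2/13)z + 12/13)/(z² + 3)


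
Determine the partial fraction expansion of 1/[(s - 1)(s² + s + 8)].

Cover-up at s = 1: A = 1/(1² + 1·1 + 8) = 1/10. Then B = -A = -1/10, C = -A·(1 + 1) = -1/5
Result: (1/10)/(s - 1) - ((1/10)s + 1/5)/(s² + s + 8)


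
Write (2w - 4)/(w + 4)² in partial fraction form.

(2w - 4) = P(w + 4) + Q. At w = -4: Q = 2·(-4) - 4 = -12. Coeff of w: P = 2
Result: 2/(w + 4) - 12/(w + 4)²


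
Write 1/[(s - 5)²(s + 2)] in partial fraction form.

Cover-up at s=-2: C = 1/(-2 - 5)² = 1/49. Cover-up at s=5: B = 1/(5 + 2) = 1/7. Comparing s² coeff: A = -C = -1/49
Result: (-1/49)/(s - 5) + (1/7)/(s - 5)² + (1/49)/(s + 2)


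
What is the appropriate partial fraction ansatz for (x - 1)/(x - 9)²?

Repeated linear factor: P/(x - 9) + Q/(x - 9)²


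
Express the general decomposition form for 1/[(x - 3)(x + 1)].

Distinct linear factors: A/(x - 3) + B/(x + 1)


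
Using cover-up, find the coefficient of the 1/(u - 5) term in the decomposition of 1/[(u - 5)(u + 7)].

Cover (u - 5), set u=5: 1/((u + 7) at u=5) = 1/(12) = 1/12


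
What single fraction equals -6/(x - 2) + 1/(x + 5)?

Common denominator (x - 2)(x + 5). Numerator: -6(x + 5) + 1(x - 2) = (-6x - 30) + (x - 2) = -5x - 32
Result: (-5x - 32)/[(x - 2)(x + 5)]


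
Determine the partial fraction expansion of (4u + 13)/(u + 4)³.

(4u + 13) = P(u + 4)² + Q(u + 4) + R. At u = -4: R = 4·(-4) + 13 = -3. Coefficients: P = 0, Q = 4
Result: 4/(u + 4)² - 3/(u + 4)³


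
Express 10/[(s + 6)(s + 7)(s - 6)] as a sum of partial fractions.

Using cover-up method: α = -5/6, β = 10/13, γ = 5/78
Result: (-5/6)/(s + 6) + (10/13)/(s + 7) + (5/78)/(s - 6)


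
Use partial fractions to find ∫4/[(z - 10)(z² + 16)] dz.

Cover-up at z=10: α = 4/(10²+16) = 1/29. Coeff matching: β = -1/29, γ = -10/29. Decomposition: (1/29)/(z - 10) - ((1/29)z + 10/29)/(z² + 16). Integrate: linear → ln, quadratic → (1/2)ln + arctan: (1/29) ln|(z - 10)| - (1/58) ln(z² + 16) - (5/58) arctan(z/4) + C


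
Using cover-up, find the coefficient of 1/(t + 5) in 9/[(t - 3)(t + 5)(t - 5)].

Cover (t + 5), set t=-5: 9/[(-5 - 3)(-5 - 5)] = 9/80


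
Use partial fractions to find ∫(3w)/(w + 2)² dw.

Decompose: A = 3, B = 3·(-2) + 0 = -6, so (3w)/(w + 2)² = 3/(w + 2) - 6/(w + 2)². Integrate: ∫ A/(w + 2) dw = 3 ln|(w + 2)|; ∫ B/(w + 2)² dw = 6/(w + 2). Sum: 3 ln|(w + 2)| + 6/(w + 2) + C


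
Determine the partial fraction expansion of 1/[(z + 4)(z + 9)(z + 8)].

Using cover-up method: α = 1/20, β = 1/5, γ = -1/4
Result: (1/20)/(z + 4) + (1/5)/(z + 9) - (1/4)/(z + 8)


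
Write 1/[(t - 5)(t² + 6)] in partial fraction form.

Cover-up at t = 5: P = 1/(5² + 6) = 1/31. Then Q = -P = -1/31, R = -P·(0 + 5) = -5/31
Result: (1/31)/(t - 5) - ((1/31)t + 5/31)/(t² + 6)


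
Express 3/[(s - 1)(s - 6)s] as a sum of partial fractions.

Using cover-up method: α = -3/5, β = 1/10, γ = 1/2
Result: (-3/5)/(s - 1) + (1/10)/(s - 6) + (1/2)/s


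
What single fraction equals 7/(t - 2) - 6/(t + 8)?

Common denominator (t - 2)(t + 8). Numerator: 7(t + 8) - 6(t - 2) = (7t + 56) - (6t - 12) = t + 68
Result: (t + 68)/[(t - 2)(t + 8)]


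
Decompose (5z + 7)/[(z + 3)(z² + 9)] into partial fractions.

At z=-3: P = (5·(-3) + 7)/((-3)² + 9) = -4/9. Q = -P = 4/9, R = 5 - (-3)·P = 11/3
Result: (-4/9)/(z + 3) + ((4/9)z + 11/3)/(z² + 9)


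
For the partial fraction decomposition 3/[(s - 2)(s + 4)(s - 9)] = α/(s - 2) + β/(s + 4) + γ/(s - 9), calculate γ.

Cover-up at s = 9: γ = 3/[(9 - 2)(9 + 4)] = 3/[(7)(13)] = 3/91


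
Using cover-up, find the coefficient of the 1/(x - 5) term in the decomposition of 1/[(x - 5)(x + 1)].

Cover (x - 5), set x=5: 1/((x + 1) at x=5) = 1/(6) = 1/6


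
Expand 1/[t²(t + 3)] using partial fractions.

Cover-up at t=-3: γ = 1/(-3 - 0)² = 1/9. Cover-up at t=0: β = 1/(0 + 3) = 1/3. Comparing t² coeff: α = -γ = -1/9
Result: (-1/9)/t + (1/3)/t² + (1/9)/(t + 3)


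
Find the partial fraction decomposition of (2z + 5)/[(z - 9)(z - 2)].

At z=9: α = (2·9 + 5)/(9 - 2) = 23/7. At z=2: β = (2·2 + 5)/(2 - 9) = -9/7
Result: (23/7)/(z - 9) - (9/7)/(z - 2)


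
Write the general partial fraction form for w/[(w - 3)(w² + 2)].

Linear + irreducible quadratic: α/(w - 3) + (βw + γ)/(w² + 2)


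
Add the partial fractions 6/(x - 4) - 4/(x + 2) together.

Common denominator (x - 4)(x + 2). Numerator: 6(x + 2) - 4(x - 4) = (6x + 12) - (4x - 16) = 2x + 28
Result: (2x + 28)/[(x - 4)(x + 2)]


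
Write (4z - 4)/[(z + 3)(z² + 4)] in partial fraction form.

At z=-3: α = (4·(-3) - 4)/((-3)² + 4) = -16/13. β = -α = 16/13, γ = 4 - (-3)·α = 4/13
Result: (-16/13)/(z + 3) + ((16/13)z + 4/13)/(z² + 4)


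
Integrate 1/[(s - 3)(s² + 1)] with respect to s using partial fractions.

Cover-up at s=3: α = 1/(3²+1) = 1/10. Coeff matching: β = -1/10, γ = -3/10. Decomposition: (1/10)/(s - 3) - ((1/10)s + 3/10)/(s² + 1). Integrate: linear → ln, quadratic → (1/2)ln + arctan: (1/10) ln|(s - 3)| - (1/20) ln(s² + 1) - (3/10) arctan(s) + C


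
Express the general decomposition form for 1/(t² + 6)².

Repeated quadratic factor: (At + B)/(t² + 6) + (Ct + D)/(t² + 6)²


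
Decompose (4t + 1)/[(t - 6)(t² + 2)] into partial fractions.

At t=6: α = (4·6 + 1)/(6² + 2) = 25/38. β = -α = -25/38, γ = 4 - 6·α = 1/19
Result: (25/38)/(t - 6) - ((25/38)t - 1/19)/(t² + 2)


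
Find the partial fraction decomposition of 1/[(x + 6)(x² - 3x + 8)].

Cover-up at x = -6: α = 1/((-6)² - 3·(-6) + 8) = 1/62. Then β = -α = -1/62, γ = -α·(-3 - 6) = 9/62
Result: (1/62)/(x + 6) - ((1/62)x - 9/62)/(x² - 3x + 8)


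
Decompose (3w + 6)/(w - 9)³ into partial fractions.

(3w + 6) = P(w - 9)² + Q(w - 9) + R. At w = 9: R = 3·9 + 6 = 33. Coefficients: P = 0, Q = 3
Result: 3/(w - 9)² + 33/(w - 9)³


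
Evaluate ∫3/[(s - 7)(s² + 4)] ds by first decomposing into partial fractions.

Cover-up at s=7: A = 3/(7²+4) = 3/53. Coeff matching: B = -3/53, C = -21/53. Decomposition: (3/53)/(s - 7) - ((3/53)s + 21/53)/(s² + 4). Integrate: linear → ln, quadratic → (1/2)ln + arctan: (3/53) ln|(s - 7)| - (3/106) ln(s² + 4) - (21/106) arctan(s/2) + C


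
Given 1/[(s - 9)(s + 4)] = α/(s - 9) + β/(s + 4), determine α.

Cover-up at s = 9: α = 1/(9 + 4) = 1/13


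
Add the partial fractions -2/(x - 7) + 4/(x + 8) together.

Common denominator (x - 7)(x + 8). Numerator: -2(x + 8) + 4(x - 7) = (-2x - 16) + (4x - 28) = 2x - 44
Result: (2x - 44)/[(x - 7)(x + 8)]


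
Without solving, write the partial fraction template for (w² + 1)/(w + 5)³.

Repeated linear factor (power 3): α/(w + 5) + β/(w + 5)² + γ/(w + 5)³


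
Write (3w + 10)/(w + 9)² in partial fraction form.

(3w + 10) = α(w + 9) + β. At w = -9: β = 3·(-9) + 10 = -17. Coeff of w: α = 3
Result: 3/(w + 9) - 17/(w + 9)²


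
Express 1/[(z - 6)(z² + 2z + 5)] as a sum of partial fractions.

Cover-up at z = 6: P = 1/(6² + 2·6 + 5) = 1/53. Then Q = -P = -1/53, R = -P·(2 + 6) = -8/53
Result: (1/53)/(z - 6) - ((1/53)z + 8/53)/(z² + 2z + 5)


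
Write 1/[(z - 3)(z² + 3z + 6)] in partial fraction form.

Cover-up at z = 3: A = 1/(3² + 3·3 + 6) = 1/24. Then B = -A = -1/24, C = -A·(3 + 3) = -1/4
Result: (1/24)/(z - 3) - ((1/24)z + 1/4)/(z² + 3z + 6)


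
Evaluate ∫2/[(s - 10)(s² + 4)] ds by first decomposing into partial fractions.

Cover-up at s=10: α = 2/(10²+4) = 1/52. Coeff matching: β = -1/52, γ = -5/26. Decomposition: (1/52)/(s - 10) - ((1/52)s + 5/26)/(s² + 4). Integrate: linear → ln, quadratic → (1/2)ln + arctan: (1/52) ln|(s - 10)| - (1/104) ln(s² + 4) - (5/52) arctan(s/2) + C


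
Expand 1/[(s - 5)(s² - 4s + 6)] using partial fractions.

Cover-up at s = 5: A = 1/(5² - 4·5 + 6) = 1/11. Then B = -A = -1/11, C = -A·(-4 + 5) = -1/11
Result: (1/11)/(s - 5) - ((1/11)s + 1/11)/(s² - 4s + 6)


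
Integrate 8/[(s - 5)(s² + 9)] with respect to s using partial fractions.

Cover-up at s=5: A = 8/(5²+9) = 4/17. Coeff matching: B = -4/17, C = -20/17. Decomposition: (4/17)/(s - 5) - ((4/17)s + 20/17)/(s² + 9). Integrate: linear → ln, quadratic → (1/2)ln + arctan: (4/17) ln|(s - 5)| - (2/17) ln(s² + 9) - (20/51) arctan(s/3) + C


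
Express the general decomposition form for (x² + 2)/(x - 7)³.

Repeated linear factor (power 3): P/(x - 7) + Q/(x - 7)² + R/(x - 7)³


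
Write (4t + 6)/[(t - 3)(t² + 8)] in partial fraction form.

At t=3: A = (4·3 + 6)/(3² + 8) = 18/17. B = -A = -18/17, C = 4 - 3·A = 14/17
Result: (18/17)/(t - 3) - ((18/17)t - 14/17)/(t² + 8)


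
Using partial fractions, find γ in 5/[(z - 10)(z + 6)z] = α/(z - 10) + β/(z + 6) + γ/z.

Cover-up at z = 0: γ = 5/[(0 - 10)(0 + 6)] = 5/[(-10)(6)] = -5/60 = -1/12


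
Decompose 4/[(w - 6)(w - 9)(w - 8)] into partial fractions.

Using cover-up method: A = 2/3, B = 4/3, C = -2
Result: (2/3)/(w - 6) + (4/3)/(w - 9) - 2/(w - 8)


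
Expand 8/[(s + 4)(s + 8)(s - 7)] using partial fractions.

Using cover-up method: P = -2/11, Q = 2/15, R = 8/165
Result: (-2/11)/(s + 4) + (2/15)/(s + 8) + (8/165)/(s - 7)


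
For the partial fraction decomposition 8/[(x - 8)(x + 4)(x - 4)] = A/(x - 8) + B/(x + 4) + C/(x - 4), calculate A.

Cover-up at x = 8: A = 8/[(8 + 4)(8 - 4)] = 8/[(12)(4)] = 8/48 = 1/6


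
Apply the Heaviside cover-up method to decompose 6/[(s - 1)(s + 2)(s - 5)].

Cover (s - 1), s=1: α = 6/[(1 + 2)(1 - 5)] = -1/2. Cover (s + 2), s=-2: β = 6/[(-2 - 1)(-2 - 5)] = 2/7. Cover (s - 5), s=5: γ = 6/[(5 - 1)(5 + 2)] = 3/14.
Result: (-1/2)/(s - 1) + (2/7)/(s + 2) + (3/14)/(s - 5)


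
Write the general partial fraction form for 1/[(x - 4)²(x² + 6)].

Repeated linear + quadratic: P/(x - 4) + Q/(x - 4)² + (Rx + S)/(x² + 6)


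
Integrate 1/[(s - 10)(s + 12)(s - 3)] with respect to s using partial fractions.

Cover-up: α = 1/154, β = 1/330, γ = -1/105. Decomposition: (1/154)/(s - 10) + (1/330)/(s + 12) - (1/105)/(s - 3). Integrate each term: (1/154) ln|(s - 10)| + (1/330) ln|(s + 12)| - (1/105) ln|(s - 3)| + C


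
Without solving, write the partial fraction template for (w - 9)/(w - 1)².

Repeated linear factor: P/(w - 1) + Q/(w - 1)²


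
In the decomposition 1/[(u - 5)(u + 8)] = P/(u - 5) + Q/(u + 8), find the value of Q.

Cover-up at u = -8: Q = 1/(-8 - 5) = -1/13


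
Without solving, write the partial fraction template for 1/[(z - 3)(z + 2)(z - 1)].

Three distinct linear factors: A/(z - 3) + B/(z + 2) + C/(z - 1)


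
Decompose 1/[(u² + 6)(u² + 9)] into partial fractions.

Coefficient matching gives α = γ = 0, β = 1/(9-6) = 1/3, δ = -β = -1/3
Result: (1/3)/(u² + 6) - (1/3)/(u² + 9)


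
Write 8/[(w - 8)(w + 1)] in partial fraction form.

8/(w - 8)(w + 1) = P/(w - 8) + Q/(w + 1). P = 8/(8 + 1) = 8/9, Q = 8/(-1 - 8) = -8/9
Result: (8/9)/(w - 8) - (8/9)/(w + 1)


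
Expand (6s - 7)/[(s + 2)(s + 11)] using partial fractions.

At s=-2: α = (6·(-2) - 7)/(-2 + 11) = -19/9. At s=-11: β = (6·(-11) - 7)/(-11 + 2) = 73/9
Result: (-19/9)/(s + 2) + (73/9)/(s + 11)
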